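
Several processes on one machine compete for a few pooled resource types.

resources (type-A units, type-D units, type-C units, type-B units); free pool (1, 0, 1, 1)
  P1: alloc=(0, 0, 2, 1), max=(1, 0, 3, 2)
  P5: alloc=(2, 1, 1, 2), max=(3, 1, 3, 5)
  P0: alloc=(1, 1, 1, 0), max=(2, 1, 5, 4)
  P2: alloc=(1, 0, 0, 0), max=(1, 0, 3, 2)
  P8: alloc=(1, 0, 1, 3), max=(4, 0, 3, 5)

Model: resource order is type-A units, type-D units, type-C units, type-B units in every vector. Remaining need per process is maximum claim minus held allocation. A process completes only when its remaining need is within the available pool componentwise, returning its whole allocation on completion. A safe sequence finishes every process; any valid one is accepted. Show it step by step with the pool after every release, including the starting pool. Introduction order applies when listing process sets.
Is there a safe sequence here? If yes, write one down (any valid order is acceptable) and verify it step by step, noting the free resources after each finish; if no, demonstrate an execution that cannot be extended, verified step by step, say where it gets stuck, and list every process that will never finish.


UNSAFE — no complete ordering exists.
Key observation: after P1, P2 the pool peaks at (2, 0, 3, 2), and each blocked process is short somewhere: P5 on type-B units; P0 on type-C units, type-B units; P8 on type-A units.
The run P1, P2 cannot be extended any further. Walking it through:
  pool = (1, 0, 1, 1)
  P1: need (1, 0, 1, 1) fits (1, 0, 1, 1); releases (0, 0, 2, 1), pool now (1, 0, 3, 2)
  P2: need (0, 0, 3, 2) fits (1, 0, 3, 2); releases (1, 0, 0, 0), pool now (2, 0, 3, 2)
  P5 cannot run: need (1, 0, 2, 3) vs free (2, 0, 3, 2) (insufficient type-B units)
  P0 cannot run: need (1, 0, 4, 4) vs free (2, 0, 3, 2) (insufficient type-C units and type-B units)
  P8 cannot run: need (3, 0, 2, 2) vs free (2, 0, 3, 2) (insufficient type-A units)
Permanently blocked: P5, P0 and P8.


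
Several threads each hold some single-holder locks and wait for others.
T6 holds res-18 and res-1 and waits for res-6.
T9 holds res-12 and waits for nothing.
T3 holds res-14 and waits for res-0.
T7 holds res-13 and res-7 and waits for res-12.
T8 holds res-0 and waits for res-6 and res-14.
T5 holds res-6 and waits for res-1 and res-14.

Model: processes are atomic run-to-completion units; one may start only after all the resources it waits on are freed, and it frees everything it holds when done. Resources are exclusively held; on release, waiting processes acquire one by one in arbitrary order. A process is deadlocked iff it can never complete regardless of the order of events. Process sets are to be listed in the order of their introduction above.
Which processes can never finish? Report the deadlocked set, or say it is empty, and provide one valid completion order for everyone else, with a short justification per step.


Deadlocked: T6, T3, T8 and T5.
Key observation: the wait chain closes on itself along T6 -> T5 -> T6; T3 and T8 are caught in further circular waits.
A valid finishing order for the others: T9, T7.
Verifying each step:
  T9: no waits; runs immediately, freeing res-12
  T7: everything it awaited (res-12) is free; runs, freeing res-13 and res-7


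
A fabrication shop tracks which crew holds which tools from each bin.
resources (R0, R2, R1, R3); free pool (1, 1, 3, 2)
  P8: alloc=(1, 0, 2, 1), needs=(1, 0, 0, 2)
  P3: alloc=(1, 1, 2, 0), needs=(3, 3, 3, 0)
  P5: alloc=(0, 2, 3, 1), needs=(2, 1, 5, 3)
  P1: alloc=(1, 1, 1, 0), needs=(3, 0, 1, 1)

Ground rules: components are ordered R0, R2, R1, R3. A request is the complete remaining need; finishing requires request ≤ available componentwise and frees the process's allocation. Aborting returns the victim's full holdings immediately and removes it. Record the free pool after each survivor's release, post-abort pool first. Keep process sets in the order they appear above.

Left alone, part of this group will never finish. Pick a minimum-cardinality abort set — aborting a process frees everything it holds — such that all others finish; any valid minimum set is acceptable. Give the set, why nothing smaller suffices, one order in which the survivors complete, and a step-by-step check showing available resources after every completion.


Minimum abort set: P1.
Key observation: the deadlocked P3 becomes finishable only because P1 released (1, 1, 1, 0); it completes at step 3 below.
Why nothing smaller works: aborting no one leaves the state deadlocked as given.
One survivor order: P8, P5, P3. Step-by-step check (post-abort pool first):
  pool = (2, 2, 4, 2)
  run P8 (needs (1, 0, 0, 2), free (2, 2, 4, 2)); after release of (1, 0, 2, 1) the pool is (3, 2, 6, 3)
  run P5 (needs (2, 1, 5, 3), free (3, 2, 6, 3)); after release of (0, 2, 3, 1) the pool is (3, 4, 9, 4)
  run P3 (needs (3, 3, 3, 0), free (3, 4, 9, 4)); after release of (1, 1, 2, 0) the pool is (4, 5, 11, 4)


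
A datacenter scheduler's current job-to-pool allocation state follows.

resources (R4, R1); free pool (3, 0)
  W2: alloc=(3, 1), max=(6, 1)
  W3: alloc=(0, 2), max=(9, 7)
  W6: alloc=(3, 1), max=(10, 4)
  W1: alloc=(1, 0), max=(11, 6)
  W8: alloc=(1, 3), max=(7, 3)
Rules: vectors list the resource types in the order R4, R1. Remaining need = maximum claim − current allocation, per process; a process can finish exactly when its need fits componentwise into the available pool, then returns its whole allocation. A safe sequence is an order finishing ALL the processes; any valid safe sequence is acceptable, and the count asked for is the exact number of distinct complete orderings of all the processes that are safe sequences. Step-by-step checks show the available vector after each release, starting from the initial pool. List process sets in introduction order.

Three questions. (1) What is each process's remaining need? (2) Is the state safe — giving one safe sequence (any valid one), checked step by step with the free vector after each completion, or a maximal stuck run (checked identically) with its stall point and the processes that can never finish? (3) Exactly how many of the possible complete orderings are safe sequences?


(1) Need matrix, components ordered R4, R1:
  W2: (3, 0)
  W3: (9, 5)
  W6: (7, 3)
  W1: (10, 6)
  W8: (6, 0)
(2) SAFE. One safe sequence: W2, W8, W6, W3, W1.
Key observation: reading the order forward, W2 is the first process whose need (3, 0) meets the free pool (3, 0) exactly on a resource it requests.
Verifying each step:
  pool = (3, 0)
  W2: need (3, 0) fits (3, 0); releases (3, 1), pool now (6, 1)
  W8: need (6, 0) fits (6, 1); releases (1, 3), pool now (7, 4)
  W6: need (7, 3) fits (7, 4); releases (3, 1), pool now (10, 5)
  W3: need (9, 5) fits (10, 5); releases (0, 2), pool now (10, 7)
  W1: need (10, 6) fits (10, 7); releases (1, 0), pool now (11, 7)
(3) The exact count: 1 of the possible complete orderings is a safe sequence.


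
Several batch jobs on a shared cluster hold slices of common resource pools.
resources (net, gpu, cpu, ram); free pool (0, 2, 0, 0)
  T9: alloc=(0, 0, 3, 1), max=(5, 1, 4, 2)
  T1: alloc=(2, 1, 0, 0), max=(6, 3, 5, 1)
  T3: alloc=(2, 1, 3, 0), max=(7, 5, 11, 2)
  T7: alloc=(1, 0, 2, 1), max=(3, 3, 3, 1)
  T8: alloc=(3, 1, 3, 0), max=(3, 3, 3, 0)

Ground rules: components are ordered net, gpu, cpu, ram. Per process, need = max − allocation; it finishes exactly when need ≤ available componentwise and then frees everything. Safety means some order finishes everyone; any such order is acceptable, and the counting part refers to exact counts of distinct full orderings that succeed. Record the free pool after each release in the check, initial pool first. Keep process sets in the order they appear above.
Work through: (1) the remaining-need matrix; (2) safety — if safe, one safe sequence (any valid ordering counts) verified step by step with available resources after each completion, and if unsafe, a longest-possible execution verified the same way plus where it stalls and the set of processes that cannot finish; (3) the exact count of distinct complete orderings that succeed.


(1) Outstanding need per process (order net, gpu, cpu, ram):
  T9: (5, 1, 1, 1)
  T1: (4, 2, 5, 1)
  T3: (5, 4, 8, 2)
  T7: (2, 3, 1, 0)
  T8: (0, 2, 0, 0)
(2) The state is SAFE; one workable sequence: T8, T7, T1, T9, T3.
Key observation: T8 marks the first exact bind of the order: its need (0, 2, 0, 0) fits the free (0, 2, 0, 0) with zero slack on a requested resource.
Walking it through:
  pool = (0, 2, 0, 0)
  T8: need (0, 2, 0, 0) fits (0, 2, 0, 0); releases (3, 1, 3, 0), pool now (3, 3, 3, 0)
  T7: need (2, 3, 1, 0) fits (3, 3, 3, 0); releases (1, 0, 2, 1), pool now (4, 3, 5, 1)
  T1: need (4, 2, 5, 1) fits (4, 3, 5, 1); releases (2, 1, 0, 0), pool now (6, 4, 5, 1)
  T9: need (5, 1, 1, 1) fits (6, 4, 5, 1); releases (0, 0, 3, 1), pool now (6, 4, 8, 2)
  T3: need (5, 4, 8, 2) fits (6, 4, 8, 2); releases (2, 1, 3, 0), pool now (8, 5, 11, 2)
(3) Precisely 1 of the possible complete orderings is a safe sequence.


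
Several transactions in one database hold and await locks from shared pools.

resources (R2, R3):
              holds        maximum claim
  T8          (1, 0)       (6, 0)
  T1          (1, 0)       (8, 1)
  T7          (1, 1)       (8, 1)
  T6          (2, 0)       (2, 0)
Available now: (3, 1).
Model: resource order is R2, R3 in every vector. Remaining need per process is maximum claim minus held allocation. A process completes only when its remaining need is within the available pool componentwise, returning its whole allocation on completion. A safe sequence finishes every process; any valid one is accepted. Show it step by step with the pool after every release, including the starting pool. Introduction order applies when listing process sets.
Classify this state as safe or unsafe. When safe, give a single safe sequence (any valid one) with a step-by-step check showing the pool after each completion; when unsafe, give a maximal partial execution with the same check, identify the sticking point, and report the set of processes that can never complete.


The state is UNSAFE.
Key observation: the pool after T6, T8 is (6, 1); every surviving request exceeds it in R2, so progress ends there.
The run T6, T8 cannot be extended any further. Walking it through:
  pool = (3, 1)
  T6 needs (0, 0) <= (3, 1) -> finishes; pool += (2, 0) = (5, 1)
  T8 needs (5, 0) <= (5, 1) -> finishes; pool += (1, 0) = (6, 1)
  T1 cannot run: need (7, 1) vs free (6, 1) (insufficient R2)
  T7 cannot run: need (7, 0) vs free (6, 1) (insufficient R2)
Permanently blocked: T1 and T7.


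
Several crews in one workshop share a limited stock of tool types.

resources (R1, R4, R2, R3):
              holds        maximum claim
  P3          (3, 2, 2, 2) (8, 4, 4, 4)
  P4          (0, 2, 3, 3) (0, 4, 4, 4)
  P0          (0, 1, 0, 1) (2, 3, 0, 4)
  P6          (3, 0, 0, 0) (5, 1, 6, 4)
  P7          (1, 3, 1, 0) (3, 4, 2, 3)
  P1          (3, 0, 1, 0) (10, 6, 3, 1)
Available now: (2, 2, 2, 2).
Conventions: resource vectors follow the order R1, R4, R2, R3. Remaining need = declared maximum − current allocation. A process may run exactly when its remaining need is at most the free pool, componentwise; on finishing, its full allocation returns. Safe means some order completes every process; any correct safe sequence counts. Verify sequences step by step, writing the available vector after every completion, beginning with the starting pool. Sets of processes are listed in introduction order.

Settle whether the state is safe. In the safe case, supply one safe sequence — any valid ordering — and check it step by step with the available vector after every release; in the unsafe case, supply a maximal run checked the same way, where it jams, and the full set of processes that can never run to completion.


SAFE. One safe sequence: P4, P7, P6, P0, P3, P1.
Key observation: at P4 the run first touches a limit — (0, 2, 1, 1) against (2, 2, 2, 2), exact on a resource it actually requests.
Check, step by step:
  pool = (2, 2, 2, 2)
  run P4 (needs (0, 2, 1, 1), free (2, 2, 2, 2)); after release of (0, 2, 3, 3) the pool is (2, 4, 5, 5)
  run P7 (needs (2, 1, 1, 3), free (2, 4, 5, 5)); after release of (1, 3, 1, 0) the pool is (3, 7, 6, 5)
  run P6 (needs (2, 1, 6, 4), free (3, 7, 6, 5)); after release of (3, 0, 0, 0) the pool is (6, 7, 6, 5)
  run P0 (needs (2, 2, 0, 3), free (6, 7, 6, 5)); after release of (0, 1, 0, 1) the pool is (6, 8, 6, 6)
  run P3 (needs (5, 2, 2, 2), free (6, 8, 6, 6)); after release of (3, 2, 2, 2) the pool is (9, 10, 8, 8)
  run P1 (needs (7, 6, 2, 1), free (9, 10, 8, 8)); after release of (3, 0, 1, 0) the pool is (12, 10, 9, 8)


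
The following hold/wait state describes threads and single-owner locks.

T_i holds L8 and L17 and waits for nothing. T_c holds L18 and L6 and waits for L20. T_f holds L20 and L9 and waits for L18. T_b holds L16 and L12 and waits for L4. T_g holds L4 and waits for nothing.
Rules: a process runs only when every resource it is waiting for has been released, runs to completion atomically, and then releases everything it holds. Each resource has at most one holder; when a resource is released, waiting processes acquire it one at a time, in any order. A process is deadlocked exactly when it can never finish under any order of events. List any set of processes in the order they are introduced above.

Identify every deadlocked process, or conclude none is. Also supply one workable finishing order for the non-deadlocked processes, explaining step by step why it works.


The deadlocked set is T_c and T_f.
Key observation: the knot is the closed ring of waits T_c -> T_f -> T_c; no other process is dragged down with it.
The rest can finish in the order T_g, T_b, T_i.
Walking it through:
  T_g waits on nothing -> runs at once and releases L4
  T_b waits on L4 — all released -> runs and releases L16 and L12
  T_i waits on nothing -> runs at once and releases L8 and L17


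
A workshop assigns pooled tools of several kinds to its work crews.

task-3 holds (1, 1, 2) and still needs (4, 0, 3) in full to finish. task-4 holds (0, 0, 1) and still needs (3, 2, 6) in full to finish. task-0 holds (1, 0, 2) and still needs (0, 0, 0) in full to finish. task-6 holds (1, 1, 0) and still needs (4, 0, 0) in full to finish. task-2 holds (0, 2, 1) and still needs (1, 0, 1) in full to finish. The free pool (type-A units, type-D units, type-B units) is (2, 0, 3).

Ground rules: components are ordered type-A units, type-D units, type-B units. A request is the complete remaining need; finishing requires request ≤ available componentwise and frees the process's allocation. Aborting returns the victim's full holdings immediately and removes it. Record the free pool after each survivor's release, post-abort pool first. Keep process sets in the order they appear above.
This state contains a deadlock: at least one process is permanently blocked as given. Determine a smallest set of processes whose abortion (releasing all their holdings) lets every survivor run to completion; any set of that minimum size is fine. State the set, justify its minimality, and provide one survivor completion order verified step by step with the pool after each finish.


Minimum abort set: task-6.
Key observation: aborting task-6 returns (1, 1, 0), and task-3 — hopeless before — runs at step 2 with the returned capacity in the pool.
No smaller set exists: with zero aborts the deadlock remains.
The survivors complete as task-0, task-3, task-4, task-2. Walking it through (starting from the post-abort pool):
  pool = (3, 1, 3)
  run task-0 (needs (0, 0, 0), free (3, 1, 3)); after release of (1, 0, 2) the pool is (4, 1, 5)
  run task-3 (needs (4, 0, 3), free (4, 1, 5)); after release of (1, 1, 2) the pool is (5, 2, 7)
  run task-4 (needs (3, 2, 6), free (5, 2, 7)); after release of (0, 0, 1) the pool is (5, 2, 8)
  run task-2 (needs (1, 0, 1), free (5, 2, 8)); after release of (0, 2, 1) the pool is (5, 4, 9)


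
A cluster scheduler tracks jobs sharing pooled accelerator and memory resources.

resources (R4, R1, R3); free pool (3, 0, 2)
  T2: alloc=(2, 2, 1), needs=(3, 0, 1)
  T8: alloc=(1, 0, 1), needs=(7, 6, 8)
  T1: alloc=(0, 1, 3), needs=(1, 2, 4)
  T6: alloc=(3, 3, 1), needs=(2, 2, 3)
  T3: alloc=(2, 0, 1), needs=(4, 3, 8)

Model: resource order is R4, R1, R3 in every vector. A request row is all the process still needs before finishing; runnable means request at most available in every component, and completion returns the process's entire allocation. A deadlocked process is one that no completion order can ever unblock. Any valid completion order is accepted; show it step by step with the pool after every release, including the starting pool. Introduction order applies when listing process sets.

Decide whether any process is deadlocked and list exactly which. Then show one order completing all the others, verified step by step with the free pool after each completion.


Deadlocked set: T8 and T3.
Key observation: the wall is R3: completing T2, T6, T1 brings the pool only to (8, 6, 7), and all the rest need more.
The rest can finish in the order T2, T6, T1. Verifying each step:
  pool = (3, 0, 2)
  run T2 (needs (3, 0, 1), free (3, 0, 2)); after release of (2, 2, 1) the pool is (5, 2, 3)
  run T6 (needs (2, 2, 3), free (5, 2, 3)); after release of (3, 3, 1) the pool is (8, 5, 4)
  run T1 (needs (1, 2, 4), free (8, 5, 4)); after release of (0, 1, 3) the pool is (8, 6, 7)
None of the blocked processes ever fits:
  T8 cannot run: need (7, 6, 8) vs free (8, 6, 7) (insufficient R3)
  T3 cannot run: need (4, 3, 8) vs free (8, 6, 7) (insufficient R3)


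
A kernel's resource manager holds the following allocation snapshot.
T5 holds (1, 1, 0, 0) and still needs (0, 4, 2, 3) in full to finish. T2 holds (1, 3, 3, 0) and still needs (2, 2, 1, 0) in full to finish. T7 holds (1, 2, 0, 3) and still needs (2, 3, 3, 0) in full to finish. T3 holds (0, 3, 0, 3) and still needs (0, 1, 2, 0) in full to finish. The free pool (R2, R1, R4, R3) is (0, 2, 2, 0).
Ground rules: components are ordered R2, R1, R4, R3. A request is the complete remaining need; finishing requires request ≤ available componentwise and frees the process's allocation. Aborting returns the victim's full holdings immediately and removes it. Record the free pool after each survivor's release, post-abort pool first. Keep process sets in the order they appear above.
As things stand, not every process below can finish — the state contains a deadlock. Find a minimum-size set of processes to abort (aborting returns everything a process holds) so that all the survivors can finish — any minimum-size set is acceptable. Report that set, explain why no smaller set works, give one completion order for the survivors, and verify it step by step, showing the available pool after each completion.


Abort T7.
Key observation: before aborting T7, T2 was permanently blocked — no order could ever run it; afterwards it completes at step 3.
Why nothing smaller works: aborting no one leaves the state deadlocked as given.
One survivor order: T5, T3, T2. Step-by-step check (post-abort pool first):
  pool = (1, 4, 2, 3)
  run T5 (needs (0, 4, 2, 3), free (1, 4, 2, 3)); after release of (1, 1, 0, 0) the pool is (2, 5, 2, 3)
  run T3 (needs (0, 1, 2, 0), free (2, 5, 2, 3)); after release of (0, 3, 0, 3) the pool is (2, 8, 2, 6)
  run T2 (needs (2, 2, 1, 0), free (2, 8, 2, 6)); after release of (1, 3, 3, 0) the pool is (3, 11, 5, 6)


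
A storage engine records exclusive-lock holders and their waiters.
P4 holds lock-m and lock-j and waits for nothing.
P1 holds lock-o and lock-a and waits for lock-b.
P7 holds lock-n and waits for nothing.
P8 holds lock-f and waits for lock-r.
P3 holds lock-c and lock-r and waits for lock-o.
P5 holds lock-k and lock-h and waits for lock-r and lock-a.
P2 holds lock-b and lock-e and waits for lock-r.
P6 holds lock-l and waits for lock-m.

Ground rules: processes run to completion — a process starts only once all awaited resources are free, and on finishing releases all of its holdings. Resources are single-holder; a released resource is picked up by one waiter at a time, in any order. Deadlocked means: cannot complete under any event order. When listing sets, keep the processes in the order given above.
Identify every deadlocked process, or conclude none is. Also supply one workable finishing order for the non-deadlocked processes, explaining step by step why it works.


Deadlocked: P1, P8, P3, P5 and P2.
Key observation: the loop P1 -> P2 -> P3 -> P1 blocks itself forever; P8 and P5 wait into the deadlock from upstream.
One completion order for the rest: P4, P7, P6.
Verifying each step:
  P4: no waits; runs immediately, freeing lock-m and lock-j
  P7: no waits; runs immediately, freeing lock-n
  P6 waits on lock-m — all released -> runs and releases lock-l


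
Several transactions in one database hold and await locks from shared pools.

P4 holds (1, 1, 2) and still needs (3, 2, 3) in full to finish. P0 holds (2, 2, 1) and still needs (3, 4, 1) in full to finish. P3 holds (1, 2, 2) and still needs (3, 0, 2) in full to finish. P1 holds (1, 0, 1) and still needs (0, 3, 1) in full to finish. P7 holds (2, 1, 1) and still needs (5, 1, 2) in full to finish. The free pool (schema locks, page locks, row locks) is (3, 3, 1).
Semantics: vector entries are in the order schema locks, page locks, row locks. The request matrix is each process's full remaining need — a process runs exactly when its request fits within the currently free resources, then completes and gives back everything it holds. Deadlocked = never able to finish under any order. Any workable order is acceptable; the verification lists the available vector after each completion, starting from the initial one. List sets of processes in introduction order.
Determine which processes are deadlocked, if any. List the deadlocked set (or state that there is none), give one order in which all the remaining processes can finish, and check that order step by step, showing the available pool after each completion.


Nothing here is deadlocked.
Key observation: starting with P1, each completion frees enough for the next — no one is permanently blocked.
One completion order for the rest: P1, P3, P0, P7, P4. Step-by-step check:
  pool = (3, 3, 1)
  P1: need (0, 3, 1) fits (3, 3, 1); releases (1, 0, 1), pool now (4, 3, 2)
  P3: need (3, 0, 2) fits (4, 3, 2); releases (1, 2, 2), pool now (5, 5, 4)
  P0: need (3, 4, 1) fits (5, 5, 4); releases (2, 2, 1), pool now (7, 7, 5)
  P7: need (5, 1, 2) fits (7, 7, 5); releases (2, 1, 1), pool now (9, 8, 6)
  P4: need (3, 2, 3) fits (9, 8, 6); releases (1, 1, 2), pool now (10, 9, 8)


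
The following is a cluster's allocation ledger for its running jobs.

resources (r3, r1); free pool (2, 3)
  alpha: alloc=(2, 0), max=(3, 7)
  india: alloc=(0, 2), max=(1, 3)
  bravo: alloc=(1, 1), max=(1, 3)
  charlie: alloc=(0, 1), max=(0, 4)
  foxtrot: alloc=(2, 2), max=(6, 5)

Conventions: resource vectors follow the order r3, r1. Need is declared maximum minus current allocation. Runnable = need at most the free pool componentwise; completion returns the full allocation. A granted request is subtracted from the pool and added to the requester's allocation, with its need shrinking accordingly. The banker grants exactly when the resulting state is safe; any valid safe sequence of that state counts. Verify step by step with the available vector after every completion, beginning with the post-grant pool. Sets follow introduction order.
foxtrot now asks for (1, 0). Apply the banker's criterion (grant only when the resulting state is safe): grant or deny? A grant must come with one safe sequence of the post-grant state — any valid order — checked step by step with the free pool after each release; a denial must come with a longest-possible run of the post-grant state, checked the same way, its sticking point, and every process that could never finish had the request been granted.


GRANT: granting preserves safety; a valid post-grant sequence is india, bravo, charlie, alpha, foxtrot.
Key observation: the transfer keeps a workable pool ((1, 3)); india starts the safe sequence.
Check on the post-grant state, step by step:
  pool = (1, 3)
  run india (needs (1, 1), free (1, 3)); after release of (0, 2) the pool is (1, 5)
  run bravo (needs (0, 2), free (1, 5)); after release of (1, 1) the pool is (2, 6)
  run charlie (needs (0, 3), free (2, 6)); after release of (0, 1) the pool is (2, 7)
  run alpha (needs (1, 7), free (2, 7)); after release of (2, 0) the pool is (4, 7)
  run foxtrot (needs (3, 3), free (4, 7)); after release of (3, 2) the pool is (7, 9)


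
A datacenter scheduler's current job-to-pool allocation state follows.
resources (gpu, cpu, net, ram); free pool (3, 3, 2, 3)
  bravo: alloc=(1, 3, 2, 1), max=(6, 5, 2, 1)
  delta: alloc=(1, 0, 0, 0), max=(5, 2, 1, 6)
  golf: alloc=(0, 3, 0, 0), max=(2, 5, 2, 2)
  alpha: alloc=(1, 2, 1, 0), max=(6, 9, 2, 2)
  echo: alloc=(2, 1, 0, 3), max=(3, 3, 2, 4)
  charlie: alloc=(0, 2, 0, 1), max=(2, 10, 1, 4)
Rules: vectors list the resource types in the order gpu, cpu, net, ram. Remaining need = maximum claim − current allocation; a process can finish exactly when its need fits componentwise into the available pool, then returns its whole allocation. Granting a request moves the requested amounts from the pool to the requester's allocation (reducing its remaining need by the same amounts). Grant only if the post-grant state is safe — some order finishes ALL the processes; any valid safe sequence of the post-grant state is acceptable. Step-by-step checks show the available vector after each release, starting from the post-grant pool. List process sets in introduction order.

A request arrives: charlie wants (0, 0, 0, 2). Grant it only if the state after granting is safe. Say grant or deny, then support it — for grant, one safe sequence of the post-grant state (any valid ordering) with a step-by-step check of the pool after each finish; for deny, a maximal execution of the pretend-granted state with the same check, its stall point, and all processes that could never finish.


GRANT — the state after the grant stays safe, e.g. via echo, bravo, alpha, golf, charlie, delta.
Key observation: the grant leaves (3, 3, 2, 1) free — enough for echo, whose release restarts the cascade.
Check on the post-grant state, step by step:
  pool = (3, 3, 2, 1)
  run echo (needs (1, 2, 2, 1), free (3, 3, 2, 1)); after release of (2, 1, 0, 3) the pool is (5, 4, 2, 4)
  run bravo (needs (5, 2, 0, 0), free (5, 4, 2, 4)); after release of (1, 3, 2, 1) the pool is (6, 7, 4, 5)
  run alpha (needs (5, 7, 1, 2), free (6, 7, 4, 5)); after release of (1, 2, 1, 0) the pool is (7, 9, 5, 5)
  run golf (needs (2, 2, 2, 2), free (7, 9, 5, 5)); after release of (0, 3, 0, 0) the pool is (7, 12, 5, 5)
  run charlie (needs (2, 8, 1, 1), free (7, 12, 5, 5)); after release of (0, 2, 0, 3) the pool is (7, 14, 5, 8)
  run delta (needs (4, 2, 1, 6), free (7, 14, 5, 8)); after release of (1, 0, 0, 0) the pool is (8, 14, 5, 8)


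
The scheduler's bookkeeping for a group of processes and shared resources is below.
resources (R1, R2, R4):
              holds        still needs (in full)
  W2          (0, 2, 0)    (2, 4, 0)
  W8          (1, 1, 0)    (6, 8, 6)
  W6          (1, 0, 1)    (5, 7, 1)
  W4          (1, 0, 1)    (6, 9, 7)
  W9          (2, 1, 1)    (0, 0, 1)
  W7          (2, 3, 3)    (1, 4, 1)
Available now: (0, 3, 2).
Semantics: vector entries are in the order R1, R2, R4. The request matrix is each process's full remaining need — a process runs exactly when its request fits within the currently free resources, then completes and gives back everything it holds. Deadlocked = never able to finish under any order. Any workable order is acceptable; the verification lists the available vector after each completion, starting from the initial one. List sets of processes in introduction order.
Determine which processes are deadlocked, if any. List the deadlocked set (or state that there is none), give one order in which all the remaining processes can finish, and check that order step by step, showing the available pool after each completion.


Deadlocked: W8, W6 and W4.
Key observation: after W9, W2, W7 complete, (4, 9, 6) is the best the pool ever gets, yet each leftover process wants more R1.
A valid finishing order for the others: W9, W2, W7. Step-by-step check:
  pool = (0, 3, 2)
  run W9 (needs (0, 0, 1), free (0, 3, 2)); after release of (2, 1, 1) the pool is (2, 4, 3)
  run W2 (needs (2, 4, 0), free (2, 4, 3)); after release of (0, 2, 0) the pool is (2, 6, 3)
  run W7 (needs (1, 4, 1), free (2, 6, 3)); after release of (2, 3, 3) the pool is (4, 9, 6)
None of the blocked processes ever fits:
  W8 still needs (6, 8, 6) but only (4, 9, 6) is free — short on R1
  W6 still needs (5, 7, 1) but only (4, 9, 6) is free — short on R1
  W4 still needs (6, 9, 7) but only (4, 9, 6) is free — short on R1 and R4


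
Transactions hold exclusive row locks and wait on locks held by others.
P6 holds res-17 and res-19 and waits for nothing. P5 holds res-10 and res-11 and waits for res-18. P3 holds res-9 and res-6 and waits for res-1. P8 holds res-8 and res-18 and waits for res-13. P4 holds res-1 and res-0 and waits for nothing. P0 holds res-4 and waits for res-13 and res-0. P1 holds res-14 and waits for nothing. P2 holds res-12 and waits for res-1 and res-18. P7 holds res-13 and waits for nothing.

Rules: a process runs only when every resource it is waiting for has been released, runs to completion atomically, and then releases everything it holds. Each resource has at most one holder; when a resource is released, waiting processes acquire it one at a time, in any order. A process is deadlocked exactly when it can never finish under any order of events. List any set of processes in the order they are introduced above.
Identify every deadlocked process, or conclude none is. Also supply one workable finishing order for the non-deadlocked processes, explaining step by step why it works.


The deadlocked set is empty.
Key observation: the wait relation is loop-free; peeling off processes with no waits unwinds the whole state.
One completion order for the rest: P1, P4, P7, P8, P5, P3, P2, P6, P0.
Verifying each step:
  P1 waits on nothing -> runs at once and releases res-14
  P4 waits on nothing -> runs at once and releases res-1 and res-0
  P7 waits on nothing -> runs at once and releases res-13
  P8: everything it awaited (res-13) is free; runs, freeing res-8 and res-18
  P5: everything it awaited (res-18) is free; runs, freeing res-10 and res-11
  P3: everything it awaited (res-1) is free; runs, freeing res-9 and res-6
  P2: everything it awaited (res-1 and res-18) is free; runs, freeing res-12
  P6 waits on nothing -> runs at once and releases res-17 and res-19
  P0: everything it awaited (res-13 and res-0) is free; runs, freeing res-4


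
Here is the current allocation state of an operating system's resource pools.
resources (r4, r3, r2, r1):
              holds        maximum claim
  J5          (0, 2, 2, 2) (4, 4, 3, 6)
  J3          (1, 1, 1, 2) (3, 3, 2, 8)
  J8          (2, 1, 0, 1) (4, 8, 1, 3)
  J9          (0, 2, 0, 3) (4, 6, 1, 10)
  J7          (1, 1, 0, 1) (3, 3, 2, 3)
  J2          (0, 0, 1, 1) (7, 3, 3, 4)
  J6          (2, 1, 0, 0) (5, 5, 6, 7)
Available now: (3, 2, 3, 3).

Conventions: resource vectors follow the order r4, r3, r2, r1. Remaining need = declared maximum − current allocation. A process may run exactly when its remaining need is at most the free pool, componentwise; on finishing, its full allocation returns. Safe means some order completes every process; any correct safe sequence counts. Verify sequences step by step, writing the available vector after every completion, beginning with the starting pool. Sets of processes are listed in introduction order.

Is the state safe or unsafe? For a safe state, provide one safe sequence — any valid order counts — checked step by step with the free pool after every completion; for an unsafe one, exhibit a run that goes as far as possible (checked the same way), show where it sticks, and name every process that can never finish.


SAFE, for example via the order J7, J5, J3, J6, J9, J2, J8.
Key observation: J7 marks the first exact bind of the order: its need (2, 2, 2, 2) fits the free (3, 2, 3, 3) with zero slack on a requested resource.
Check, step by step:
  pool = (3, 2, 3, 3)
  J7: need (2, 2, 2, 2) fits (3, 2, 3, 3); releases (1, 1, 0, 1), pool now (4, 3, 3, 4)
  J5: need (4, 2, 1, 4) fits (4, 3, 3, 4); releases (0, 2, 2, 2), pool now (4, 5, 5, 6)
  J3: need (2, 2, 1, 6) fits (4, 5, 5, 6); releases (1, 1, 1, 2), pool now (5, 6, 6, 8)
  J6: need (3, 4, 6, 7) fits (5, 6, 6, 8); releases (2, 1, 0, 0), pool now (7, 7, 6, 8)
  J9: need (4, 4, 1, 7) fits (7, 7, 6, 8); releases (0, 2, 0, 3), pool now (7, 9, 6, 11)
  J2: need (7, 3, 2, 3) fits (7, 9, 6, 11); releases (0, 0, 1, 1), pool now (7, 9, 7, 12)
  J8: need (2, 7, 1, 2) fits (7, 9, 7, 12); releases (2, 1, 0, 1), pool now (9, 10, 7, 13)


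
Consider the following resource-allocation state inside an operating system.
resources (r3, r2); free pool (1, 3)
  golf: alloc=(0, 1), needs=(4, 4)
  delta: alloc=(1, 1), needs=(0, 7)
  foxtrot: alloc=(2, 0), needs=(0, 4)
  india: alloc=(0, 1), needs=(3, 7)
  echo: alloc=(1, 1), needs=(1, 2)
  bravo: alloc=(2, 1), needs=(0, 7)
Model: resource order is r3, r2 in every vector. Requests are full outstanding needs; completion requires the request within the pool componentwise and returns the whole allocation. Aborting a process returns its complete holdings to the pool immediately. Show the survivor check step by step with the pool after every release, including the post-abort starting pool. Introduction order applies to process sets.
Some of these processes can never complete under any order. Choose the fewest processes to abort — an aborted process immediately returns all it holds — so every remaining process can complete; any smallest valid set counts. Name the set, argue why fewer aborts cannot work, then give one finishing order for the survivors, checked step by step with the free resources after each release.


Minimum abort set: delta and india.
Key observation: the returned (1, 2) from delta and india is what brings bravo — unrunnable before, under any order — into play at step 4.
Why nothing smaller works — every single abort fails: golf alone leaves delta blocked (short on r2); delta alone leaves india blocked (short on r2); foxtrot alone leaves delta blocked (short on r2); india alone leaves delta blocked (short on r2); echo alone leaves delta blocked (short on r2); bravo alone leaves delta blocked (short on r2).
The survivors complete as echo, foxtrot, golf, bravo. Walking it through (starting from the post-abort pool):
  pool = (2, 5)
  echo: need (1, 2) fits (2, 5); releases (1, 1), pool now (3, 6)
  foxtrot: need (0, 4) fits (3, 6); releases (2, 0), pool now (5, 6)
  golf: need (4, 4) fits (5, 6); releases (0, 1), pool now (5, 7)
  bravo: need (0, 7) fits (5, 7); releases (2, 1), pool now (7, 8)


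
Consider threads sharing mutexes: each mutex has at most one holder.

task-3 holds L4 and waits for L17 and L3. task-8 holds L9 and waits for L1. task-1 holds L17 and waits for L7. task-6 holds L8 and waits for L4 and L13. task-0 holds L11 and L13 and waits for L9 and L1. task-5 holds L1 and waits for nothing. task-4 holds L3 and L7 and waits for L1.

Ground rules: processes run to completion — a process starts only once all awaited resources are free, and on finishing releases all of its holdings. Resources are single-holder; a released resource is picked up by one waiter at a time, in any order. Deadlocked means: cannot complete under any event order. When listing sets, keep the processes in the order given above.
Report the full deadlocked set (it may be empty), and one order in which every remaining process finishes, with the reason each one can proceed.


Nothing here is deadlocked.
Key observation: although several processes wait, no cycle exists — each chain bottoms out at a free runner.
A valid finishing order for the others: task-5, task-4, task-8, task-0, task-1, task-3, task-6.
Verifying each step:
  task-5: no waits; runs immediately, freeing L1
  run task-4 (all its waits — L1 — are resolved); releases L3 and L7
  run task-8 (all its waits — L1 — are resolved); releases L9
  run task-0 (all its waits — L9 and L1 — are resolved); releases L11 and L13
  run task-1 (all its waits — L7 — are resolved); releases L17
  run task-3 (all its waits — L17 and L3 — are resolved); releases L4
  run task-6 (all its waits — L4 and L13 — are resolved); releases L8


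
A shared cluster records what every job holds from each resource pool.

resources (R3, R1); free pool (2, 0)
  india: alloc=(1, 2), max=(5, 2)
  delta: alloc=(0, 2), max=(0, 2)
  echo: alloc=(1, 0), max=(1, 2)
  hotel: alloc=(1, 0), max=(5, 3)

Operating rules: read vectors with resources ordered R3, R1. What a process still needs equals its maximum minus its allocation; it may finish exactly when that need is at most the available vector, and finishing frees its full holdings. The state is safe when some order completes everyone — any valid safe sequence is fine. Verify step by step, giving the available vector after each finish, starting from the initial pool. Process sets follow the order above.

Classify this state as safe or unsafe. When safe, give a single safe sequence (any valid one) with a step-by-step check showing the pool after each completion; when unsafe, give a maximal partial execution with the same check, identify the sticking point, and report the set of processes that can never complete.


UNSAFE — no complete ordering exists.
Key observation: the pool after delta, echo is (3, 2); every surviving request exceeds it in R3, so progress ends there.
The run delta, echo cannot be extended any further. Check, step by step:
  pool = (2, 0)
  delta needs (0, 0) <= (2, 0) -> finishes; pool += (0, 2) = (2, 2)
  echo needs (0, 2) <= (2, 2) -> finishes; pool += (1, 0) = (3, 2)
  india still needs (4, 0) but only (3, 2) is free — short on R3
  hotel still needs (4, 3) but only (3, 2) is free — short on R3 and R1
Processes that can never finish: india and hotel.


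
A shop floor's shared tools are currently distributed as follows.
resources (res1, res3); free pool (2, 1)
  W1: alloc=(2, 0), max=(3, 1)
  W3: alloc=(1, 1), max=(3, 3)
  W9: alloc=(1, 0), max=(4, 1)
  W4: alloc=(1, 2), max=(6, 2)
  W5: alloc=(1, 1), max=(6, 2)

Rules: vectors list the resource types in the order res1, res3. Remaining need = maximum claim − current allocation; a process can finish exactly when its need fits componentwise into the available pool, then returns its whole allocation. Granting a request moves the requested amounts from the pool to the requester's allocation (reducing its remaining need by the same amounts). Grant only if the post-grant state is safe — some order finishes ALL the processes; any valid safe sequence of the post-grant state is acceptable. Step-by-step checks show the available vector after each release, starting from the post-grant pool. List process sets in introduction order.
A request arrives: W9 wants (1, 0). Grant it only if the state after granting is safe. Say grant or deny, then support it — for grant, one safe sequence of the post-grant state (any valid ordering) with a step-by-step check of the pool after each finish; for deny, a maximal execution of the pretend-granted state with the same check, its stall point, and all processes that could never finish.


GRANT. The post-grant state is safe; one safe sequence: W1, W9, W4, W5, W3.
Key observation: post-grant, (1, 1) remains, and an order beginning with W1 completes everyone.
Verifying the post-grant state step by step:
  pool = (1, 1)
  W1: need (1, 1) fits (1, 1); releases (2, 0), pool now (3, 1)
  W9: need (2, 1) fits (3, 1); releases (2, 0), pool now (5, 1)
  W4: need (5, 0) fits (5, 1); releases (1, 2), pool now (6, 3)
  W5: need (5, 1) fits (6, 3); releases (1, 1), pool now (7, 4)
  W3: need (2, 2) fits (7, 4); releases (1, 1), pool now (8, 5)


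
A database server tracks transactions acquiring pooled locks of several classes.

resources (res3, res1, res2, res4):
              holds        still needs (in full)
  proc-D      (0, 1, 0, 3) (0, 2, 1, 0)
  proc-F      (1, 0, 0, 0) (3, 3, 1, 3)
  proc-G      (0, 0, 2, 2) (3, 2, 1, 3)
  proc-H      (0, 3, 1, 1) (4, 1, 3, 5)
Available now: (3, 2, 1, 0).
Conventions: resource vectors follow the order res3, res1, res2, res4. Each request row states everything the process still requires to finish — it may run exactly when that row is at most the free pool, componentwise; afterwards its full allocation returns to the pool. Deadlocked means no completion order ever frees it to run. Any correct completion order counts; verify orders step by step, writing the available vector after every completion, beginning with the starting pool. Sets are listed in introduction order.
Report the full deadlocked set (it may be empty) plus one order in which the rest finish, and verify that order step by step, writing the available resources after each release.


No process is deadlocked.
Key observation: no deadlock: proc-D fits now, and the freed resources carry the rest through.
A valid finishing order for the others: proc-D, proc-G, proc-F, proc-H. Verifying each step:
  pool = (3, 2, 1, 0)
  proc-D: need (0, 2, 1, 0) fits (3, 2, 1, 0); releases (0, 1, 0, 3), pool now (3, 3, 1, 3)
  proc-G: need (3, 2, 1, 3) fits (3, 3, 1, 3); releases (0, 0, 2, 2), pool now (3, 3, 3, 5)
  proc-F: need (3, 3, 1, 3) fits (3, 3, 3, 5); releases (1, 0, 0, 0), pool now (4, 3, 3, 5)
  proc-H: need (4, 1, 3, 5) fits (4, 3, 3, 5); releases (0, 3, 1, 1), pool now (4, 6, 4, 6)
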